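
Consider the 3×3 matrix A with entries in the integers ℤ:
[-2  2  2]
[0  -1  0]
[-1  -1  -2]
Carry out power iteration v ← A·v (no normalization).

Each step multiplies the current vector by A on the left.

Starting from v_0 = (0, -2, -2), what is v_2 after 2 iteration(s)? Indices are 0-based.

v_0 = (0, -2, -2).
v_1 = A·v_0 = (-8, 2, 6).
v_2 = A·v_1 = (32, -2, -6).

v_2 = (32, -2, -6)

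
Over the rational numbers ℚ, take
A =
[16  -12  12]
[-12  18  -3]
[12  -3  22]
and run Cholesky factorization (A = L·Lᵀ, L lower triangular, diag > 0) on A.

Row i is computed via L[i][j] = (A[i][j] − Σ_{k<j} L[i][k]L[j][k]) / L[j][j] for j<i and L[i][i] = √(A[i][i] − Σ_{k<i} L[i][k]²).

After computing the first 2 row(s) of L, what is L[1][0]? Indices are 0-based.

L[1][0] = -3

Step 1: L[0][0] = √(16) = 4.
  L[1][0] = (-12) / L[0][0] = -3.
Step 2: L[1][1] = √(9) = 3.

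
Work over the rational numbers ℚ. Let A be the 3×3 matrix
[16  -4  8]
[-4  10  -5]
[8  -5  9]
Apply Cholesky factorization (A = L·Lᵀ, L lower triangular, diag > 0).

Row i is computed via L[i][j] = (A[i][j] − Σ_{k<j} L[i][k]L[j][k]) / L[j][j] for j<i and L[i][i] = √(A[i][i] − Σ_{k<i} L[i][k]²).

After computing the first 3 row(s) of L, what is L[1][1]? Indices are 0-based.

Step 1: L[0][0] = √(16) = 4.
  L[1][0] = (-4) / L[0][0] = -1.
Step 2: L[1][1] = √(9) = 3.
  L[2][0] = (8) / L[0][0] = 2.
  L[2][1] = (-3) / L[1][1] = -1.
Step 3: L[2][2] = √(4) = 2.

L[1][1] = 3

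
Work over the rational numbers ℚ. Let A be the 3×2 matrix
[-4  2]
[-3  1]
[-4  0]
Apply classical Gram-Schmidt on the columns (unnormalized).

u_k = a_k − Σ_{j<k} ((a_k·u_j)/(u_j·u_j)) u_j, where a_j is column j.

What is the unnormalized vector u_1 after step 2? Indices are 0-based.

Step 1: u_0 = a_0 = (-4, -3, -4).
Step 2: u_1 = a_1 − (-11/41)·u_0 = (38/41, 8/41, -44/41).

u_1 = (38/41, 8/41, -44/41)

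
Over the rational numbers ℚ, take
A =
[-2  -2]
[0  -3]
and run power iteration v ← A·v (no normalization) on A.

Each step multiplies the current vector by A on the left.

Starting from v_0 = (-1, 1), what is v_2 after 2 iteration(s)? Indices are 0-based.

v_0 = (-1, 1).
v_1 = A·v_0 = (0, -3).
v_2 = A·v_1 = (6, 9).

v_2 = (6, 9)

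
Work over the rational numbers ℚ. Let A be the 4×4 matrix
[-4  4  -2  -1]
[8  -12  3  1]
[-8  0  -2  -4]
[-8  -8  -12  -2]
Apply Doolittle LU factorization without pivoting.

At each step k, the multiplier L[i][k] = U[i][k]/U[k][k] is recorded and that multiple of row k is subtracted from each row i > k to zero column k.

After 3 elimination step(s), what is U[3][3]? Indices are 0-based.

Step 1: pivot at (0,0) is -4.
  row1 ← row1 − (-2)·row0  ⇒  L[1][0]=-2, U row1=(0, -4, -1, -1)
  row2 ← row2 − (2)·row0  ⇒  L[2][0]=2, U row2=(0, -8, 2, -2)
  row3 ← row3 − (2)·row0  ⇒  L[3][0]=2, U row3=(0, -16, -8, 0)
Step 2: pivot at (1,1) is -4.
  row2 ← row2 − (2)·row1  ⇒  L[2][1]=2, U row2=(0, 0, 4, 0)
  row3 ← row3 − (4)·row1  ⇒  L[3][1]=4, U row3=(0, 0, -4, 4)
Step 3: pivot at (2,2) is 4.
  row3 ← row3 − (-1)·row2  ⇒  L[3][2]=-1, U row3=(0, 0, 0, 4)

U[3][3] = 4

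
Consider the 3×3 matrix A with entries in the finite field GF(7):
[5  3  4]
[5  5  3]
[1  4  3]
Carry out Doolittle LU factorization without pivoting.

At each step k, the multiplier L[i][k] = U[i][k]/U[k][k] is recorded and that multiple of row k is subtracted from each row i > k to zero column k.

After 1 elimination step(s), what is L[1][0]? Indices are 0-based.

[col 0] pivot 5
  R1 -= 1*R0 → (0, 2, 6)  (L[1][0] := 1)
  R2 -= 3*R0 → (0, 2, 5)  (L[2][0] := 3)

L[1][0] = 1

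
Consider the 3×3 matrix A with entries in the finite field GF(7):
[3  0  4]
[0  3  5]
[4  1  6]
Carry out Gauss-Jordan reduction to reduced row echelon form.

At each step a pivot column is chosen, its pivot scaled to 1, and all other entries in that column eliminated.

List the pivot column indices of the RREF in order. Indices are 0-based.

step 1: normalize row 0 (÷3) = (1, 0, 6)
  row 2: subtract 4×row0 = (0, 1, 3)
step 2: normalize row 1 (÷3) = (0, 1, 4)
  row 2: subtract 1×row1 = (0, 0, 6)
step 3: normalize row 2 (÷6) = (0, 0, 1)
  row 0: subtract 6×row2 = (1, 0, 0)
  row 1: subtract 4×row2 = (0, 1, 0)

pivot columns: 0, 1, 2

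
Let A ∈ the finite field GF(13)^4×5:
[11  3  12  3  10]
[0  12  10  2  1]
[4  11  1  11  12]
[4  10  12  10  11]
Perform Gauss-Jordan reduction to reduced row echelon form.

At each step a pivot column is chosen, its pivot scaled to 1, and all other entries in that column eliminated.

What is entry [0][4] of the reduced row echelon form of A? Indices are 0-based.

M[0][4] = 11

pivot(0,0)=11: scale R0 → (1, 5, 7, 5, 8)
  clear (2,0): R2 −= (4)R0 → (0, 4, 12, 4, 6)
  clear (3,0): R3 −= (4)R0 → (0, 3, 10, 3, 5)
pivot(1,1)=12: scale R1 → (0, 1, 3, 11, 12)
  clear (0,1): R0 −= (5)R1 → (1, 0, 5, 2, 0)
  clear (2,1): R2 −= (4)R1 → (0, 0, 0, 12, 10)
  clear (3,1): R3 −= (3)R1 → (0, 0, 1, 9, 8)
pivot(2,2): swap R2↔R3
pivot(2,2)=1: scale R2 → (0, 0, 1, 9, 8)
  clear (0,2): R0 −= (5)R2 → (1, 0, 0, 9, 12)
  clear (1,2): R1 −= (3)R2 → (0, 1, 0, 10, 1)
pivot(3,3)=12: scale R3 → (0, 0, 0, 1, 3)
  clear (0,3): R0 −= (9)R3 → (1, 0, 0, 0, 11)
  clear (1,3): R1 −= (10)R3 → (0, 1, 0, 0, 10)
  clear (2,3): R2 −= (9)R3 → (0, 0, 1, 0, 7)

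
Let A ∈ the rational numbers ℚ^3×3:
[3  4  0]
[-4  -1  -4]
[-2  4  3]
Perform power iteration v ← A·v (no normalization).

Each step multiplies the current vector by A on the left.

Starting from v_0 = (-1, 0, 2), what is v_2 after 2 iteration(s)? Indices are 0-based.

v_2 = (-25, -16, 14)

v_0 = (-1, 0, 2).
v_1 = A·v_0 = (-3, -4, 8).
v_2 = A·v_1 = (-25, -16, 14).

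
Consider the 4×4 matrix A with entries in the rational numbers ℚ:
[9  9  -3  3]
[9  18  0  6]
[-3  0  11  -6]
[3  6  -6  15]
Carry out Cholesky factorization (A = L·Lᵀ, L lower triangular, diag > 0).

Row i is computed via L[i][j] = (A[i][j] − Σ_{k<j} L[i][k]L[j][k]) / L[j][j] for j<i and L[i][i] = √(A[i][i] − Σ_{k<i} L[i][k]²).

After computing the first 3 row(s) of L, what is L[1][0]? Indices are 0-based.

L[1][0] = 3

Step 1: L[0][0] = √(9) = 3.
  L[1][0] = (9) / L[0][0] = 3.
Step 2: L[1][1] = √(9) = 3.
  L[2][0] = (-3) / L[0][0] = -1.
  L[2][1] = (3) / L[1][1] = 1.
Step 3: L[2][2] = √(9) = 3.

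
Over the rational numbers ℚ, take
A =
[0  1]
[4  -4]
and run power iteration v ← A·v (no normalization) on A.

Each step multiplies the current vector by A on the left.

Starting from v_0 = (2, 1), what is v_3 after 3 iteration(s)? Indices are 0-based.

v_3 = (-12, 64)

v_0 = (2, 1).
v_1 = A·v_0 = (1, 4).
v_2 = A·v_1 = (4, -12).
v_3 = A·v_2 = (-12, 64).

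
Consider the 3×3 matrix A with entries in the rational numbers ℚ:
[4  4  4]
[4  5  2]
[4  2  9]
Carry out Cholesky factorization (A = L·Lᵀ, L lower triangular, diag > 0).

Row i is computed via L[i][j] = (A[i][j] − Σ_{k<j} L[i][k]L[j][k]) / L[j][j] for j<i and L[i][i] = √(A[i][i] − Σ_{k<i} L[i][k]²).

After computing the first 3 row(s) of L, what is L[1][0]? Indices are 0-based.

Step 1: L[0][0] = √(4) = 2.
  L[1][0] = (4) / L[0][0] = 2.
Step 2: L[1][1] = √(1) = 1.
  L[2][0] = (4) / L[0][0] = 2.
  L[2][1] = (-2) / L[1][1] = -2.
Step 3: L[2][2] = √(1) = 1.

L[1][0] = 2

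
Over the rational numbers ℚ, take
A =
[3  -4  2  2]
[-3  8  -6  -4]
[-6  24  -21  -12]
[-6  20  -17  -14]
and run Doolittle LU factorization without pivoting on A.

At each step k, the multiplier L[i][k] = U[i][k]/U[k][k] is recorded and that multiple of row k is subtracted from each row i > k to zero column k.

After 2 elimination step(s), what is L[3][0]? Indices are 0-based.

Step 1: pivot at (0,0) is 3.
  row1 ← row1 − (-1)·row0  ⇒  L[1][0]=-1, U row1=(0, 4, -4, -2)
  row2 ← row2 − (-2)·row0  ⇒  L[2][0]=-2, U row2=(0, 16, -17, -8)
  row3 ← row3 − (-2)·row0  ⇒  L[3][0]=-2, U row3=(0, 12, -13, -10)
Step 2: pivot at (1,1) is 4.
  row2 ← row2 − (4)·row1  ⇒  L[2][1]=4, U row2=(0, 0, -1, 0)
  row3 ← row3 − (3)·row1  ⇒  L[3][1]=3, U row3=(0, 0, -1, -4)

L[3][0] = -2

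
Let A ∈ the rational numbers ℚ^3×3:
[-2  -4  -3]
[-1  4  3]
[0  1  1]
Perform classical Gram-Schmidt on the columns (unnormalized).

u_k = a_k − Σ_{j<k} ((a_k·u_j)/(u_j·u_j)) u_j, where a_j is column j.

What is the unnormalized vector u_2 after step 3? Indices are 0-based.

Step 1: u_0 = a_0 = (-2, -1, 0).
Step 2: u_1 = a_1 − (4/5)·u_0 = (-12/5, 24/5, 1).
Step 3: u_2 = a_2 − (3/5)·u_0 − (113/149)·u_1 = (3/149, -6/149, 36/149).

u_2 = (3/149, -6/149, 36/149)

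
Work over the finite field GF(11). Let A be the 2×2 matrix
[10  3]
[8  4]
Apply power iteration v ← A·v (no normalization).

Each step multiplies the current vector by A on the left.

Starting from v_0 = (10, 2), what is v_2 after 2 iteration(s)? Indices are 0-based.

v_0 = (10, 2).
v_1 = A·v_0 = (7, 0).
v_2 = A·v_1 = (4, 1).

v_2 = (4, 1)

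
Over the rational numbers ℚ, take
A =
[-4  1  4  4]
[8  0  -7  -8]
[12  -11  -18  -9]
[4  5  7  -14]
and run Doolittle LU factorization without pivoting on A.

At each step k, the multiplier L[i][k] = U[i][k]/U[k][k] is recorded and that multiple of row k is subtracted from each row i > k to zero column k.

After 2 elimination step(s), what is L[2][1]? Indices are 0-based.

L[2][1] = -4

k=0: U[0][0]=-4
  eliminate (1,0): mult=-2, new row 1: (0, 2, 1, 0); set L[1][0]=-2
  eliminate (2,0): mult=-3, new row 2: (0, -8, -6, 3); set L[2][0]=-3
  eliminate (3,0): mult=-1, new row 3: (0, 6, 11, -10); set L[3][0]=-1
k=1: U[1][1]=2
  eliminate (2,1): mult=-4, new row 2: (0, 0, -2, 3); set L[2][1]=-4
  eliminate (3,1): mult=3, new row 3: (0, 0, 8, -10); set L[3][1]=3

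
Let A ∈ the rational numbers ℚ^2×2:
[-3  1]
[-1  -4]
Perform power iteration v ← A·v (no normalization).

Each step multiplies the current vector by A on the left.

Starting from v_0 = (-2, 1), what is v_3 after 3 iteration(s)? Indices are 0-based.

v_3 = (70, 19)

v_0 = (-2, 1).
v_1 = A·v_0 = (7, -2).
v_2 = A·v_1 = (-23, 1).
v_3 = A·v_2 = (70, 19).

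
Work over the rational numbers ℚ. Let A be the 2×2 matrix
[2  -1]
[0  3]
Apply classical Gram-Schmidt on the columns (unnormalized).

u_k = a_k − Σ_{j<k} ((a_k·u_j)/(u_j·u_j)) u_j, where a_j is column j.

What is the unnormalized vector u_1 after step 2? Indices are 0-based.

Step 1: u_0 = a_0 = (2, 0).
Step 2: u_1 = a_1 − (-1/2)·u_0 = (0, 3).

u_1 = (0, 3)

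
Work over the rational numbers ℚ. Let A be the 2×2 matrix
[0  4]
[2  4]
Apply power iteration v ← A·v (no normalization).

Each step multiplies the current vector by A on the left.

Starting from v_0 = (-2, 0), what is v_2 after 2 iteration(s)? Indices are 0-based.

v_0 = (-2, 0).
v_1 = A·v_0 = (0, -4).
v_2 = A·v_1 = (-16, -16).

v_2 = (-16, -16)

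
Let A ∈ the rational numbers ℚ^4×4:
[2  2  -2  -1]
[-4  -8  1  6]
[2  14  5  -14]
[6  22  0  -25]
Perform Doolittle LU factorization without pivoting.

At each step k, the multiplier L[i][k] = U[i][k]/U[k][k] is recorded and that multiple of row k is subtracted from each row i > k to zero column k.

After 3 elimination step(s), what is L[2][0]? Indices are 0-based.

L[2][0] = 1

[col 0] pivot 2
  R1 -= -2*R0 → (0, -4, -3, 4)  (L[1][0] := -2)
  R2 -= 1*R0 → (0, 12, 7, -13)  (L[2][0] := 1)
  R3 -= 3*R0 → (0, 16, 6, -22)  (L[3][0] := 3)
[col 1] pivot -4
  R2 -= -3*R1 → (0, 0, -2, -1)  (L[2][1] := -3)
  R3 -= -4*R1 → (0, 0, -6, -6)  (L[3][1] := -4)
[col 2] pivot -2
  R3 -= 3*R2 → (0, 0, 0, -3)  (L[3][2] := 3)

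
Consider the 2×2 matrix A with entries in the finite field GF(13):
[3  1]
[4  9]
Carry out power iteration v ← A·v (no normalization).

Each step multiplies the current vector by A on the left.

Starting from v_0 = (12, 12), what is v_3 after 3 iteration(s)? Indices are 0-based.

v_3 = (0, 3)

v_0 = (12, 12).
v_1 = A·v_0 = (9, 0).
v_2 = A·v_1 = (1, 10).
v_3 = A·v_2 = (0, 3).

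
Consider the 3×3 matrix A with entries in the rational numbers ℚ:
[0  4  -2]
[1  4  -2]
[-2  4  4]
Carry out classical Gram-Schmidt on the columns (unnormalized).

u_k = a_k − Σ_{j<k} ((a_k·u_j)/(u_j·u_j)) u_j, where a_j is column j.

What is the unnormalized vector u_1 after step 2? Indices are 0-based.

u_1 = (4, 24/5, 12/5)

Step 1: u_0 = a_0 = (0, 1, -2).
Step 2: u_1 = a_1 − (-4/5)·u_0 = (4, 24/5, 12/5).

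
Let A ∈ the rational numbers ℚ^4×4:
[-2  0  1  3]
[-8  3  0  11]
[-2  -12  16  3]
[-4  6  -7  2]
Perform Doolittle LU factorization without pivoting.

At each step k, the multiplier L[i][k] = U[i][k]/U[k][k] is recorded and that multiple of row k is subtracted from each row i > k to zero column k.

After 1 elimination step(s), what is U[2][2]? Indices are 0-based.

k=0: U[0][0]=-2
  eliminate (1,0): mult=4, new row 1: (0, 3, -4, -1); set L[1][0]=4
  eliminate (2,0): mult=1, new row 2: (0, -12, 15, 0); set L[2][0]=1
  eliminate (3,0): mult=2, new row 3: (0, 6, -9, -4); set L[3][0]=2

U[2][2] = 15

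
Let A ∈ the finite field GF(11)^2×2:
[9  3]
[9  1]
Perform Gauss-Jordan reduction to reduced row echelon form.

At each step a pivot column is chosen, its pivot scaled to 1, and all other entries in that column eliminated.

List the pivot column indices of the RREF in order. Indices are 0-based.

[1] R0 /= 9  ⇒  (1, 4)
     R1 -= 9·R0  ⇒  (0, 9)
[2] R1 /= 9  ⇒  (0, 1)
     R0 -= 4·R1  ⇒  (1, 0)

pivot columns: 0, 1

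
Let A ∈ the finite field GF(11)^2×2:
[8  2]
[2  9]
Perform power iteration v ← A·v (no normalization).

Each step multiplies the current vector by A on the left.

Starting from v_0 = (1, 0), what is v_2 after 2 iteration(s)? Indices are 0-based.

v_2 = (2, 1)

v_0 = (1, 0).
v_1 = A·v_0 = (8, 2).
v_2 = A·v_1 = (2, 1).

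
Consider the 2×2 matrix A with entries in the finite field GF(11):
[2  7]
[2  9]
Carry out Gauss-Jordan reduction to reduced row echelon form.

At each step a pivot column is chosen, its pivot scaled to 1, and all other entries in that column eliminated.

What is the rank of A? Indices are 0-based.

pivot(0,0)=2: scale R0 → (1, 9)
  clear (1,0): R1 −= (2)R0 → (0, 2)
pivot(1,1)=2: scale R1 → (0, 1)
  clear (0,1): R0 −= (9)R1 → (1, 0)

rank = 2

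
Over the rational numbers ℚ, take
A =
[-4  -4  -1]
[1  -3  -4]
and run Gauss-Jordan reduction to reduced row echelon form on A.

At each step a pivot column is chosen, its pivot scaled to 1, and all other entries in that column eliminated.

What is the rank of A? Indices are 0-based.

pivot(0,0)=-4: scale R0 → (1, 1, 1/4)
  clear (1,0): R1 −= (1)R0 → (0, -4, -17/4)
pivot(1,1)=-4: scale R1 → (0, 1, 17/16)
  clear (0,1): R0 −= (1)R1 → (1, 0, -13/16)

rank = 2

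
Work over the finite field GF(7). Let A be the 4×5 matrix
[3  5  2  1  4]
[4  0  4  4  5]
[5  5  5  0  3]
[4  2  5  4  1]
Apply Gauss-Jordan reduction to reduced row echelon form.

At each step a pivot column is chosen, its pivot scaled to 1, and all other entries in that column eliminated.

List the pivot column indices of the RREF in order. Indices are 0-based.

pivot columns: 0, 1, 2, 3

[1] R0 /= 3  ⇒  (1, 4, 3, 5, 6)
     R1 -= 4·R0  ⇒  (0, 5, 6, 5, 2)
     R2 -= 5·R0  ⇒  (0, 6, 4, 3, 1)
     R3 -= 4·R0  ⇒  (0, 0, 0, 5, 5)
[2] R1 /= 5  ⇒  (0, 1, 4, 1, 6)
     R0 -= 4·R1  ⇒  (1, 0, 1, 1, 3)
     R2 -= 6·R1  ⇒  (0, 0, 1, 4, 0)
[3] R2 /= 1  ⇒  (0, 0, 1, 4, 0)
     R0 -= 1·R2  ⇒  (1, 0, 0, 4, 3)
     R1 -= 4·R2  ⇒  (0, 1, 0, 6, 6)
[4] R3 /= 5  ⇒  (0, 0, 0, 1, 1)
     R0 -= 4·R3  ⇒  (1, 0, 0, 0, 6)
     R1 -= 6·R3  ⇒  (0, 1, 0, 0, 0)
     R2 -= 4·R3  ⇒  (0, 0, 1, 0, 3)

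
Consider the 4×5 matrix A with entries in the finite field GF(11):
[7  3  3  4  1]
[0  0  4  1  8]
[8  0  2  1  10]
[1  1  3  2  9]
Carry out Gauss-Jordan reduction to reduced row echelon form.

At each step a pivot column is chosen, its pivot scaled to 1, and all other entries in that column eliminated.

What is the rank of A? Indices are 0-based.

rank = 4

step 1: normalize row 0 (÷7) = (1, 2, 2, 10, 8)
  row 2: subtract 8×row0 = (0, 6, 8, 9, 1)
  row 3: subtract 1×row0 = (0, 10, 1, 3, 1)
step 2: exchange rows 1,2
step 2: normalize row 1 (÷6) = (0, 1, 5, 7, 2)
  row 0: subtract 2×row1 = (1, 0, 3, 7, 4)
  row 3: subtract 10×row1 = (0, 0, 6, 10, 3)
step 3: normalize row 2 (÷4) = (0, 0, 1, 3, 2)
  row 0: subtract 3×row2 = (1, 0, 0, 9, 9)
  row 1: subtract 5×row2 = (0, 1, 0, 3, 3)
  row 3: subtract 6×row2 = (0, 0, 0, 3, 2)
step 4: normalize row 3 (÷3) = (0, 0, 0, 1, 8)
  row 0: subtract 9×row3 = (1, 0, 0, 0, 3)
  row 1: subtract 3×row3 = (0, 1, 0, 0, 1)
  row 2: subtract 3×row3 = (0, 0, 1, 0, 0)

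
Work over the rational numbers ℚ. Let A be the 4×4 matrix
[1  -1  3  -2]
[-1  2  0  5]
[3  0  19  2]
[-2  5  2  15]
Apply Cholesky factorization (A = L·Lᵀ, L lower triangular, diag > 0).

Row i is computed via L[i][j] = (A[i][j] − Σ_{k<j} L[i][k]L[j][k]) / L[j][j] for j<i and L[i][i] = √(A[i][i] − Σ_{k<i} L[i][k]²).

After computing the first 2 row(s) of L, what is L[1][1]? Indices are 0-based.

L[1][1] = 1

Step 1: L[0][0] = √(1) = 1.
  L[1][0] = (-1) / L[0][0] = -1.
Step 2: L[1][1] = √(1) = 1.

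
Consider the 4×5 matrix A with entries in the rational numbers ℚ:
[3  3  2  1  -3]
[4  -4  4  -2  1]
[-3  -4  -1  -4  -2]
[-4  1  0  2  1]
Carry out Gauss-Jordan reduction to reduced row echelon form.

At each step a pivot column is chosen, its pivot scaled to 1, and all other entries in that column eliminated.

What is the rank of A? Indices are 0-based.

pivot(0,0)=3: scale R0 → (1, 1, 2/3, 1/3, -1)
  clear (1,0): R1 −= (4)R0 → (0, -8, 4/3, -10/3, 5)
  clear (2,0): R2 −= (-3)R0 → (0, -1, 1, -3, -5)
  clear (3,0): R3 −= (-4)R0 → (0, 5, 8/3, 10/3, -3)
pivot(1,1)=-8: scale R1 → (0, 1, -1/6, 5/12, -5/8)
  clear (0,1): R0 −= (1)R1 → (1, 0, 5/6, -1/12, -3/8)
  clear (2,1): R2 −= (-1)R1 → (0, 0, 5/6, -31/12, -45/8)
  clear (3,1): R3 −= (5)R1 → (0, 0, 7/2, 5/4, 1/8)
pivot(2,2)=5/6: scale R2 → (0, 0, 1, -31/10, -27/4)
  clear (0,2): R0 −= (5/6)R2 → (1, 0, 0, 5/2, 21/4)
  clear (1,2): R1 −= (-1/6)R2 → (0, 1, 0, -1/10, -7/4)
  clear (3,2): R3 −= (7/2)R2 → (0, 0, 0, 121/10, 95/4)
pivot(3,3)=121/10: scale R3 → (0, 0, 0, 1, 475/242)
  clear (0,3): R0 −= (5/2)R3 → (1, 0, 0, 0, 83/242)
  clear (1,3): R1 −= (-1/10)R3 → (0, 1, 0, 0, -188/121)
  clear (2,3): R2 −= (-31/10)R3 → (0, 0, 1, 0, -161/242)

rank = 4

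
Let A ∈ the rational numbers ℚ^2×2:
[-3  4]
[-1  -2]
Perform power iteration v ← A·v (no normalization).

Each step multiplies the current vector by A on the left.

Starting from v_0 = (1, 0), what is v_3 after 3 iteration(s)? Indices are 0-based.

v_3 = (5, -15)

v_0 = (1, 0).
v_1 = A·v_0 = (-3, -1).
v_2 = A·v_1 = (5, 5).
v_3 = A·v_2 = (5, -15).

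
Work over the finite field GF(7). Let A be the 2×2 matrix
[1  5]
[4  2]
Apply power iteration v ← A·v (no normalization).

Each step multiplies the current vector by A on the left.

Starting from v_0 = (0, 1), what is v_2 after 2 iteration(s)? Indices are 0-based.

v_2 = (1, 3)

v_0 = (0, 1).
v_1 = A·v_0 = (5, 2).
v_2 = A·v_1 = (1, 3).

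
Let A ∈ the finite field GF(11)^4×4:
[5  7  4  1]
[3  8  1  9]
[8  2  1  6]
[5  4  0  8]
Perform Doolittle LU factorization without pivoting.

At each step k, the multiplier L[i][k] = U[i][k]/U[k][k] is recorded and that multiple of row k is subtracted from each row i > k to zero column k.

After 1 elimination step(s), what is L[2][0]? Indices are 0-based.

[col 0] pivot 5
  R1 -= 5*R0 → (0, 6, 3, 4)  (L[1][0] := 5)
  R2 -= 6*R0 → (0, 4, 10, 0)  (L[2][0] := 6)
  R3 -= 1*R0 → (0, 8, 7, 7)  (L[3][0] := 1)

L[2][0] = 6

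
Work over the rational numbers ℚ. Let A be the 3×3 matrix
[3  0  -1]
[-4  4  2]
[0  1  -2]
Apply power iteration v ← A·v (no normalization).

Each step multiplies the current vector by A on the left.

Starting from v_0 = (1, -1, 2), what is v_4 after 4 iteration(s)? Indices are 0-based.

v_0 = (1, -1, 2).
v_1 = A·v_0 = (1, -4, -5).
v_2 = A·v_1 = (8, -30, 6).
v_3 = A·v_2 = (18, -140, -42).
v_4 = A·v_3 = (96, -716, -56).

v_4 = (96, -716, -56)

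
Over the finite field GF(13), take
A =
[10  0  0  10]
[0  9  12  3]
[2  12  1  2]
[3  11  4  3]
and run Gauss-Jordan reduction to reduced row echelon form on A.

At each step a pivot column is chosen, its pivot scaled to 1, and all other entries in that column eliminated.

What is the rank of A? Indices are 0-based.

step 1: normalize row 0 (÷10) = (1, 0, 0, 1)
  row 2: subtract 2×row0 = (0, 12, 1, 0)
  row 3: subtract 3×row0 = (0, 11, 4, 0)
step 2: normalize row 1 (÷9) = (0, 1, 10, 9)
  row 2: subtract 12×row1 = (0, 0, 11, 9)
  row 3: subtract 11×row1 = (0, 0, 11, 5)
step 3: normalize row 2 (÷11) = (0, 0, 1, 2)
  row 1: subtract 10×row2 = (0, 1, 0, 2)
  row 3: subtract 11×row2 = (0, 0, 0, 9)
step 4: normalize row 3 (÷9) = (0, 0, 0, 1)
  row 0: subtract 1×row3 = (1, 0, 0, 0)
  row 1: subtract 2×row3 = (0, 1, 0, 0)
  row 2: subtract 2×row3 = (0, 0, 1, 0)

rank = 4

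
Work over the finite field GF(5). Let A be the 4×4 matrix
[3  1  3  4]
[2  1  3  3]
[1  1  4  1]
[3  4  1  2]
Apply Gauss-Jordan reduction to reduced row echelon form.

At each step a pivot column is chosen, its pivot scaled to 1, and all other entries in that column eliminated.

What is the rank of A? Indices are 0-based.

rank = 4

step 1: normalize row 0 (÷3) = (1, 2, 1, 3)
  row 1: subtract 2×row0 = (0, 2, 1, 2)
  row 2: subtract 1×row0 = (0, 4, 3, 3)
  row 3: subtract 3×row0 = (0, 3, 3, 3)
step 2: normalize row 1 (÷2) = (0, 1, 3, 1)
  row 0: subtract 2×row1 = (1, 0, 0, 1)
  row 2: subtract 4×row1 = (0, 0, 1, 4)
  row 3: subtract 3×row1 = (0, 0, 4, 0)
step 3: normalize row 2 (÷1) = (0, 0, 1, 4)
  row 1: subtract 3×row2 = (0, 1, 0, 4)
  row 3: subtract 4×row2 = (0, 0, 0, 4)
step 4: normalize row 3 (÷4) = (0, 0, 0, 1)
  row 0: subtract 1×row3 = (1, 0, 0, 0)
  row 1: subtract 4×row3 = (0, 1, 0, 0)
  row 2: subtract 4×row3 = (0, 0, 1, 0)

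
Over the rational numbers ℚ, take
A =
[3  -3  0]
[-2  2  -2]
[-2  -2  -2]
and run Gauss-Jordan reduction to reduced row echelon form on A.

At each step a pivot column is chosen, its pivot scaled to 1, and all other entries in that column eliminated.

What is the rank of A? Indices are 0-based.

step 1: normalize row 0 (÷3) = (1, -1, 0)
  row 1: subtract -2×row0 = (0, 0, -2)
  row 2: subtract -2×row0 = (0, -4, -2)
step 2: exchange rows 1,2
step 2: normalize row 1 (÷-4) = (0, 1, 1/2)
  row 0: subtract -1×row1 = (1, 0, 1/2)
step 3: normalize row 2 (÷-2) = (0, 0, 1)
  row 0: subtract 1/2×row2 = (1, 0, 0)
  row 1: subtract 1/2×row2 = (0, 1, 0)

rank = 3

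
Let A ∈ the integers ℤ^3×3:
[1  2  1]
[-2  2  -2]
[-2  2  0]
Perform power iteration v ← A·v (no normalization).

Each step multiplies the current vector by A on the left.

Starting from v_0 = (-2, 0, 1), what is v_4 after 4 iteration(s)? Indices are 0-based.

v_0 = (-2, 0, 1).
v_1 = A·v_0 = (-1, 2, 4).
v_2 = A·v_1 = (7, -2, 6).
v_3 = A·v_2 = (9, -30, -18).
v_4 = A·v_3 = (-69, -42, -78).

v_4 = (-69, -42, -78)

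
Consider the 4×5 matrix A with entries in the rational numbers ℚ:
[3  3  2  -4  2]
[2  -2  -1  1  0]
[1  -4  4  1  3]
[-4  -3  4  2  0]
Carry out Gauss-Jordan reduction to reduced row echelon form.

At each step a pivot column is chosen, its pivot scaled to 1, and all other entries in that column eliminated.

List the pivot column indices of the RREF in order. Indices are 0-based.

pivot columns: 0, 1, 2, 3

[1] R0 /= 3  ⇒  (1, 1, 2/3, -4/3, 2/3)
     R1 -= 2·R0  ⇒  (0, -4, -7/3, 11/3, -4/3)
     R2 -= 1·R0  ⇒  (0, -5, 10/3, 7/3, 7/3)
     R3 -= -4·R0  ⇒  (0, 1, 20/3, -10/3, 8/3)
[2] R1 /= -4  ⇒  (0, 1, 7/12, -11/12, 1/3)
     R0 -= 1·R1  ⇒  (1, 0, 1/12, -5/12, 1/3)
     R2 -= -5·R1  ⇒  (0, 0, 25/4, -9/4, 4)
     R3 -= 1·R1  ⇒  (0, 0, 73/12, -29/12, 7/3)
[3] R2 /= 25/4  ⇒  (0, 0, 1, -9/25, 16/25)
     R0 -= 1/12·R2  ⇒  (1, 0, 0, -29/75, 7/25)
     R1 -= 7/12·R2  ⇒  (0, 1, 0, -53/75, -1/25)
     R3 -= 73/12·R2  ⇒  (0, 0, 0, -17/75, -39/25)
[4] R3 /= -17/75  ⇒  (0, 0, 0, 1, 117/17)
     R0 -= -29/75·R3  ⇒  (1, 0, 0, 0, 50/17)
     R1 -= -53/75·R3  ⇒  (0, 1, 0, 0, 82/17)
     R2 -= -9/25·R3  ⇒  (0, 0, 1, 0, 53/17)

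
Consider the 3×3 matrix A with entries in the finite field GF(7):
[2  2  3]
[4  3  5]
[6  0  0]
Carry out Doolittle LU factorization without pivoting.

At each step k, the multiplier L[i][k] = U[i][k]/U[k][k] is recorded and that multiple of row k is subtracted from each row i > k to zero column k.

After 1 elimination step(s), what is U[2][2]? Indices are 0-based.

U[2][2] = 5

[col 0] pivot 2
  R1 -= 2*R0 → (0, 6, 6)  (L[1][0] := 2)
  R2 -= 3*R0 → (0, 1, 5)  (L[2][0] := 3)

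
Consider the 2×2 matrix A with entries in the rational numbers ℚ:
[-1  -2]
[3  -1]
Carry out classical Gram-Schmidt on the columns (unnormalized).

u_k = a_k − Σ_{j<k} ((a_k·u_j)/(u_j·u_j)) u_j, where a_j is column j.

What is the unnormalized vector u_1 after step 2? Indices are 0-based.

Step 1: u_0 = a_0 = (-1, 3).
Step 2: u_1 = a_1 − (-1/10)·u_0 = (-21/10, -7/10).

u_1 = (-21/10, -7/10)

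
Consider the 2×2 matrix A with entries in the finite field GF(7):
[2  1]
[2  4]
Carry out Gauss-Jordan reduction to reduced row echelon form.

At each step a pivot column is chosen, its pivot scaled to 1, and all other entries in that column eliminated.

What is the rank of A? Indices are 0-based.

rank = 2

step 1: normalize row 0 (÷2) = (1, 4)
  row 1: subtract 2×row0 = (0, 3)
step 2: normalize row 1 (÷3) = (0, 1)
  row 0: subtract 4×row1 = (1, 0)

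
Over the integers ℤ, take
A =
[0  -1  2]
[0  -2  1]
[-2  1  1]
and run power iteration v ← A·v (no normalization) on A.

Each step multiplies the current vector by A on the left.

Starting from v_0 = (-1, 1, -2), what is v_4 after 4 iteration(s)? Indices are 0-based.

v_0 = (-1, 1, -2).
v_1 = A·v_0 = (-5, -4, 1).
v_2 = A·v_1 = (6, 9, 7).
v_3 = A·v_2 = (5, -11, 4).
v_4 = A·v_3 = (19, 26, -17).

v_4 = (19, 26, -17)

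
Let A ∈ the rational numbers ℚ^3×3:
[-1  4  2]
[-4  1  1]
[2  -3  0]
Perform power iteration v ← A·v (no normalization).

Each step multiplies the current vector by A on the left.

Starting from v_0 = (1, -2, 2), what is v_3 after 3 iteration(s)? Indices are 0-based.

v_3 = (95, 6, -62)

v_0 = (1, -2, 2).
v_1 = A·v_0 = (-5, -4, 8).
v_2 = A·v_1 = (5, 24, 2).
v_3 = A·v_2 = (95, 6, -62).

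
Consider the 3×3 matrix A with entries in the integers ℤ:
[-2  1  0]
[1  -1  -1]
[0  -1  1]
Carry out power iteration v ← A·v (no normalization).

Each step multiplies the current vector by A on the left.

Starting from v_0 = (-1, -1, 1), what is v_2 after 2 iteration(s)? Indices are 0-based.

v_0 = (-1, -1, 1).
v_1 = A·v_0 = (1, -1, 2).
v_2 = A·v_1 = (-3, 0, 3).

v_2 = (-3, 0, 3)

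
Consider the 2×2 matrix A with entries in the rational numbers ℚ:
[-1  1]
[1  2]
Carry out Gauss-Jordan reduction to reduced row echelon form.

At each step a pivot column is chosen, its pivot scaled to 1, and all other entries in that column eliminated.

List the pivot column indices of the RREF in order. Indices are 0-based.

pivot columns: 0, 1

step 1: normalize row 0 (÷-1) = (1, -1)
  row 1: subtract 1×row0 = (0, 3)
step 2: normalize row 1 (÷3) = (0, 1)
  row 0: subtract -1×row1 = (1, 0)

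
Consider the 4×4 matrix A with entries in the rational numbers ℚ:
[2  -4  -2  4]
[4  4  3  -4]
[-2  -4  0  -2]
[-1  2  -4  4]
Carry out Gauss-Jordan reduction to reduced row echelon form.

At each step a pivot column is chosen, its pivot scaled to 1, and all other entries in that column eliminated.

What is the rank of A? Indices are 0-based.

rank = 4

pivot(0,0)=2: scale R0 → (1, -2, -1, 2)
  clear (1,0): R1 −= (4)R0 → (0, 12, 7, -12)
  clear (2,0): R2 −= (-2)R0 → (0, -8, -2, 2)
  clear (3,0): R3 −= (-1)R0 → (0, 0, -5, 6)
pivot(1,1)=12: scale R1 → (0, 1, 7/12, -1)
  clear (0,1): R0 −= (-2)R1 → (1, 0, 1/6, 0)
  clear (2,1): R2 −= (-8)R1 → (0, 0, 8/3, -6)
pivot(2,2)=8/3: scale R2 → (0, 0, 1, -9/4)
  clear (0,2): R0 −= (1/6)R2 → (1, 0, 0, 3/8)
  clear (1,2): R1 −= (7/12)R2 → (0, 1, 0, 5/16)
  clear (3,2): R3 −= (-5)R2 → (0, 0, 0, -21/4)
pivot(3,3)=-21/4: scale R3 → (0, 0, 0, 1)
  clear (0,3): R0 −= (3/8)R3 → (1, 0, 0, 0)
  clear (1,3): R1 −= (5/16)R3 → (0, 1, 0, 0)
  clear (2,3): R2 −= (-9/4)R3 → (0, 0, 1, 0)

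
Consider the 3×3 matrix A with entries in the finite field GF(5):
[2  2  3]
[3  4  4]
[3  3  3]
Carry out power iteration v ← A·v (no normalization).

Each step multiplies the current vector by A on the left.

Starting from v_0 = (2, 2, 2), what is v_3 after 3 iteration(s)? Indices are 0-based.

v_3 = (2, 4, 0)

v_0 = (2, 2, 2).
v_1 = A·v_0 = (4, 2, 3).
v_2 = A·v_1 = (1, 2, 2).
v_3 = A·v_2 = (2, 4, 0).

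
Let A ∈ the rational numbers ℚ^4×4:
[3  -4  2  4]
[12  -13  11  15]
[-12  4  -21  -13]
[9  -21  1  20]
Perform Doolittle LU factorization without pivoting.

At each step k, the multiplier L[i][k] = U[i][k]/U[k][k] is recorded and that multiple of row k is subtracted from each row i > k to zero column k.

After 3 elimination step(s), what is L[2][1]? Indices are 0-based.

L[2][1] = -4

k=0: U[0][0]=3
  eliminate (1,0): mult=4, new row 1: (0, 3, 3, -1); set L[1][0]=4
  eliminate (2,0): mult=-4, new row 2: (0, -12, -13, 3); set L[2][0]=-4
  eliminate (3,0): mult=3, new row 3: (0, -9, -5, 8); set L[3][0]=3
k=1: U[1][1]=3
  eliminate (2,1): mult=-4, new row 2: (0, 0, -1, -1); set L[2][1]=-4
  eliminate (3,1): mult=-3, new row 3: (0, 0, 4, 5); set L[3][1]=-3
k=2: U[2][2]=-1
  eliminate (3,2): mult=-4, new row 3: (0, 0, 0, 1); set L[3][2]=-4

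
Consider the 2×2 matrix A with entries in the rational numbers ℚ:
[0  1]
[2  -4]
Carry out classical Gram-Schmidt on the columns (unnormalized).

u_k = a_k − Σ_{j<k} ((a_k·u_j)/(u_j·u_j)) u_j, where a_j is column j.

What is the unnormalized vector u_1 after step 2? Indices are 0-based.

Step 1: u_0 = a_0 = (0, 2).
Step 2: u_1 = a_1 − (-2)·u_0 = (1, 0).

u_1 = (1, 0)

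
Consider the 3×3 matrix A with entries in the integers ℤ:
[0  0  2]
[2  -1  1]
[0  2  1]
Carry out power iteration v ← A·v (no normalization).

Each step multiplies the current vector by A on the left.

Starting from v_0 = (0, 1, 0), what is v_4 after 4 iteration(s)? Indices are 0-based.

v_4 = (12, 1, 16)

v_0 = (0, 1, 0).
v_1 = A·v_0 = (0, -1, 2).
v_2 = A·v_1 = (4, 3, 0).
v_3 = A·v_2 = (0, 5, 6).
v_4 = A·v_3 = (12, 1, 16).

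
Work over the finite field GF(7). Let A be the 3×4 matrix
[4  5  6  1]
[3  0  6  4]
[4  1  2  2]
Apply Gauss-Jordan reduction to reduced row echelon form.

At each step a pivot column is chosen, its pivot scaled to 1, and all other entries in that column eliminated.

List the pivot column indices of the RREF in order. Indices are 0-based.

[1] R0 /= 4  ⇒  (1, 3, 5, 2)
     R1 -= 3·R0  ⇒  (0, 5, 5, 5)
     R2 -= 4·R0  ⇒  (0, 3, 3, 1)
[2] R1 /= 5  ⇒  (0, 1, 1, 1)
     R0 -= 3·R1  ⇒  (1, 0, 2, 6)
     R2 -= 3·R1  ⇒  (0, 0, 0, 5)
column 2 empty below row 2
[3] R2 /= 5  ⇒  (0, 0, 0, 1)
     R0 -= 6·R2  ⇒  (1, 0, 2, 0)
     R1 -= 1·R2  ⇒  (0, 1, 1, 0)

pivot columns: 0, 1, 3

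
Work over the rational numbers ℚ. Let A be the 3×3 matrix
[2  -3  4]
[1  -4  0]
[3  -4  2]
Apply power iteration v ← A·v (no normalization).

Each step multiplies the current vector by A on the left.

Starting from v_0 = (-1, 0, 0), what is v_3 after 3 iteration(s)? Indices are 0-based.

v_0 = (-1, 0, 0).
v_1 = A·v_0 = (-2, -1, -3).
v_2 = A·v_1 = (-13, 2, -8).
v_3 = A·v_2 = (-64, -21, -63).

v_3 = (-64, -21, -63)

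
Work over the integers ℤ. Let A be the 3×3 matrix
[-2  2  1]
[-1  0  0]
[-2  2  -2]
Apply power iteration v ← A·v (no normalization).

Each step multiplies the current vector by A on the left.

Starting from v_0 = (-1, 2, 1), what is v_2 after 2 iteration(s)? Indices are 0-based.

v_0 = (-1, 2, 1).
v_1 = A·v_0 = (7, 1, 4).
v_2 = A·v_1 = (-8, -7, -20).

v_2 = (-8, -7, -20)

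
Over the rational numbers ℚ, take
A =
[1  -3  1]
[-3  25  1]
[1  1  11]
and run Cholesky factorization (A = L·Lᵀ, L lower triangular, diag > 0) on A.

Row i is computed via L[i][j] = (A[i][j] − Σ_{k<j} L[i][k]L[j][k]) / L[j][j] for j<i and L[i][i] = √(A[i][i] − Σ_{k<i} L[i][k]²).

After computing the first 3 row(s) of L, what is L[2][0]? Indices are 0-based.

L[2][0] = 1

Step 1: L[0][0] = √(1) = 1.
  L[1][0] = (-3) / L[0][0] = -3.
Step 2: L[1][1] = √(16) = 4.
  L[2][0] = (1) / L[0][0] = 1.
  L[2][1] = (4) / L[1][1] = 1.
Step 3: L[2][2] = √(9) = 3.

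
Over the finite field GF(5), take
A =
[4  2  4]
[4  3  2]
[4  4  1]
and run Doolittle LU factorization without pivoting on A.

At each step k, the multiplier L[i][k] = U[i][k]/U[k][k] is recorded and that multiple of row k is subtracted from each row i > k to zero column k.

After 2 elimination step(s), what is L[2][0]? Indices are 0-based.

Step 1: pivot at (0,0) is 4.
  row1 ← row1 − (1)·row0  ⇒  L[1][0]=1, U row1=(0, 1, 3)
  row2 ← row2 − (1)·row0  ⇒  L[2][0]=1, U row2=(0, 2, 2)
Step 2: pivot at (1,1) is 1.
  row2 ← row2 − (2)·row1  ⇒  L[2][1]=2, U row2=(0, 0, 1)

L[2][0] = 1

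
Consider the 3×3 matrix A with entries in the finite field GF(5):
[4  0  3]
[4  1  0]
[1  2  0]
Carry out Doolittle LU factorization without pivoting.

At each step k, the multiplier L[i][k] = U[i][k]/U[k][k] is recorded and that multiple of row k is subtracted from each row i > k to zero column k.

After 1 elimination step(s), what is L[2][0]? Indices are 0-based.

L[2][0] = 4

k=0: U[0][0]=4
  eliminate (1,0): mult=1, new row 1: (0, 1, 2); set L[1][0]=1
  eliminate (2,0): mult=4, new row 2: (0, 2, 3); set L[2][0]=4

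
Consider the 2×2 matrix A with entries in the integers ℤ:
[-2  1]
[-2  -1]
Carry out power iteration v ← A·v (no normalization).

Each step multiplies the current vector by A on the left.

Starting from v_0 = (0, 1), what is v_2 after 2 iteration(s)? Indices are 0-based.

v_2 = (-3, -1)

v_0 = (0, 1).
v_1 = A·v_0 = (1, -1).
v_2 = A·v_1 = (-3, -1).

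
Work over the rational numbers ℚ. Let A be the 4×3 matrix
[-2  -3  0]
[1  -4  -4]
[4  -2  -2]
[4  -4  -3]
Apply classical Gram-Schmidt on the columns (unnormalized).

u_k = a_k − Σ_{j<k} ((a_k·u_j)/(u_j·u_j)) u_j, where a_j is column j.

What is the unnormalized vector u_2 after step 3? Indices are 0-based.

Step 1: u_0 = a_0 = (-2, 1, 4, 4).
Step 2: u_1 = a_1 − (-22/37)·u_0 = (-155/37, -126/37, 14/37, -60/37).
Step 3: u_2 = a_2 − (-24/37)·u_0 − (656/1181)·u_1 = (1216/1181, -1724/1181, 454/1181, 585/1181).

u_2 = (1216/1181, -1724/1181, 454/1181, 585/1181)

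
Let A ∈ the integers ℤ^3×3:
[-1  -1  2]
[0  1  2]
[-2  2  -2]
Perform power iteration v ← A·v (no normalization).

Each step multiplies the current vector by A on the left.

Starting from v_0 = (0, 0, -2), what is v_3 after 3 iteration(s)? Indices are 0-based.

v_0 = (0, 0, -2).
v_1 = A·v_0 = (-4, -4, 4).
v_2 = A·v_1 = (16, 4, -8).
v_3 = A·v_2 = (-36, -12, -8).

v_3 = (-36, -12, -8)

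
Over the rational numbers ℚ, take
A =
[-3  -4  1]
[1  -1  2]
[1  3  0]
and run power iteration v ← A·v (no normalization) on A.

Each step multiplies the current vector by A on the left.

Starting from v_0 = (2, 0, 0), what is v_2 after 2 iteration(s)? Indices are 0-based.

v_0 = (2, 0, 0).
v_1 = A·v_0 = (-6, 2, 2).
v_2 = A·v_1 = (12, -4, 0).

v_2 = (12, -4, 0)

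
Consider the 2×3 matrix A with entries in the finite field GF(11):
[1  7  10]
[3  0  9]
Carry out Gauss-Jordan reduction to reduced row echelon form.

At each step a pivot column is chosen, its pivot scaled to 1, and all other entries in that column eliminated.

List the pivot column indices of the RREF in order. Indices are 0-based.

pivot columns: 0, 1

step 1: normalize row 0 (÷1) = (1, 7, 10)
  row 1: subtract 3×row0 = (0, 1, 1)
step 2: normalize row 1 (÷1) = (0, 1, 1)
  row 0: subtract 7×row1 = (1, 0, 3)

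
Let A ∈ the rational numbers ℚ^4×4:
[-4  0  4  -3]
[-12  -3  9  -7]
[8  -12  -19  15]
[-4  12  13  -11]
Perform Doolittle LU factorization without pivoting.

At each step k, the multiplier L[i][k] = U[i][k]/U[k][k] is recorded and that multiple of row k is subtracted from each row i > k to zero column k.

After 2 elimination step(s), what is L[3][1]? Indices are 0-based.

L[3][1] = -4

k=0: U[0][0]=-4
  eliminate (1,0): mult=3, new row 1: (0, -3, -3, 2); set L[1][0]=3
  eliminate (2,0): mult=-2, new row 2: (0, -12, -11, 9); set L[2][0]=-2
  eliminate (3,0): mult=1, new row 3: (0, 12, 9, -8); set L[3][0]=1
k=1: U[1][1]=-3
  eliminate (2,1): mult=4, new row 2: (0, 0, 1, 1); set L[2][1]=4
  eliminate (3,1): mult=-4, new row 3: (0, 0, -3, 0); set L[3][1]=-4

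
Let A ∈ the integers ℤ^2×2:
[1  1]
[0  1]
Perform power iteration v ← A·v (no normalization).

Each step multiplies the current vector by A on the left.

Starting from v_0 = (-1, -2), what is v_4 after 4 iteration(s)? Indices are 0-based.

v_0 = (-1, -2).
v_1 = A·v_0 = (-3, -2).
v_2 = A·v_1 = (-5, -2).
v_3 = A·v_2 = (-7, -2).
v_4 = A·v_3 = (-9, -2).

v_4 = (-9, -2)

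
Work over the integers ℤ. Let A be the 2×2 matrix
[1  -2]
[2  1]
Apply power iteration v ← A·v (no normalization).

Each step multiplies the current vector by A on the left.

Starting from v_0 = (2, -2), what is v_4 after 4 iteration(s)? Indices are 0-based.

v_0 = (2, -2).
v_1 = A·v_0 = (6, 2).
v_2 = A·v_1 = (2, 14).
v_3 = A·v_2 = (-26, 18).
v_4 = A·v_3 = (-62, -34).

v_4 = (-62, -34)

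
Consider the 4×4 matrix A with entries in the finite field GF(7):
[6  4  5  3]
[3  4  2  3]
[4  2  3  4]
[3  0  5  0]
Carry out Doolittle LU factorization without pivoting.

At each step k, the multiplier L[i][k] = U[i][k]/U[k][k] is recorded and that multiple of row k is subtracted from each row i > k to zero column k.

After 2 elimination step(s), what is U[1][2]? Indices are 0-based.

U[1][2] = 3

Step 1: pivot at (0,0) is 6.
  row1 ← row1 − (4)·row0  ⇒  L[1][0]=4, U row1=(0, 2, 3, 5)
  row2 ← row2 − (3)·row0  ⇒  L[2][0]=3, U row2=(0, 4, 2, 2)
  row3 ← row3 − (4)·row0  ⇒  L[3][0]=4, U row3=(0, 5, 6, 2)
Step 2: pivot at (1,1) is 2.
  row2 ← row2 − (2)·row1  ⇒  L[2][1]=2, U row2=(0, 0, 3, 6)
  row3 ← row3 − (6)·row1  ⇒  L[3][1]=6, U row3=(0, 0, 2, 0)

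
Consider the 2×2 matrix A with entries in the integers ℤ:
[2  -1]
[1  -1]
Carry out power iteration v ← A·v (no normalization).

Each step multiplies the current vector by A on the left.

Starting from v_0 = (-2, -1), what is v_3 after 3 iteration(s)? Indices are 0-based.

v_0 = (-2, -1).
v_1 = A·v_0 = (-3, -1).
v_2 = A·v_1 = (-5, -2).
v_3 = A·v_2 = (-8, -3).

v_3 = (-8, -3)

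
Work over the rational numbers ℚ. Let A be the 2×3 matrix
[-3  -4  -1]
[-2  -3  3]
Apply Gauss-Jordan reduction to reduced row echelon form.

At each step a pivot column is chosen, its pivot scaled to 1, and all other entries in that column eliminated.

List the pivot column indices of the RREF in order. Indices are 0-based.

[1] R0 /= -3  ⇒  (1, 4/3, 1/3)
     R1 -= -2·R0  ⇒  (0, -1/3, 11/3)
[2] R1 /= -1/3  ⇒  (0, 1, -11)
     R0 -= 4/3·R1  ⇒  (1, 0, 15)

pivot columns: 0, 1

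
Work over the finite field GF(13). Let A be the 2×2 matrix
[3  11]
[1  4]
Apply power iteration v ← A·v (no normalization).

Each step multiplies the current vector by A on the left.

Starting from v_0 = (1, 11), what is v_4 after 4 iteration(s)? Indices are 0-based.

v_0 = (1, 11).
v_1 = A·v_0 = (7, 6).
v_2 = A·v_1 = (9, 5).
v_3 = A·v_2 = (4, 3).
v_4 = A·v_3 = (6, 3).

v_4 = (6, 3)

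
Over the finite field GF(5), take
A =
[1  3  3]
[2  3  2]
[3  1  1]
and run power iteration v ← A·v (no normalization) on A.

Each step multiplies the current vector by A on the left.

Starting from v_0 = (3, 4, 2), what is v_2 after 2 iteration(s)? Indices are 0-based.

v_0 = (3, 4, 2).
v_1 = A·v_0 = (1, 2, 0).
v_2 = A·v_1 = (2, 3, 0).

v_2 = (2, 3, 0)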